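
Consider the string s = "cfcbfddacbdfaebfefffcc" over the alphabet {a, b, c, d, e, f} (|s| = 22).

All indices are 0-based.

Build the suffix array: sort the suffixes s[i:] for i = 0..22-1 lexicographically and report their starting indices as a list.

[7, 12, 9, 3, 14, 21, 8, 2, 20, 0, 6, 5, 10, 13, 16, 11, 1, 19, 4, 15, 18, 17]

rank→(start, suffix):
  0 → (7, 'acbdfaebfefffcc')
  1 → (12, 'aebfefffcc')
  2 → (9, 'bdfaebfefffcc')
  3 → (3, 'bfddacbdfaebfefffcc')
  4 → (14, 'bfefffcc')
  5 → (21, 'c')
  6 → (8, 'cbdfaebfefffcc')
  7 → (2, 'cbfddacbdfaebfefffcc')
  8 → (20, 'cc')
  9 → (0, 'cfcbfddacbdfaebfefffcc')
  10 → (6, 'dacbdfaebfefffcc')
  11 → (5, 'ddacbdfaebfefffcc')
  12 → (10, 'dfaebfefffcc')
  13 → (13, 'ebfefffcc')
  14 → (16, 'efffcc')
  15 → (11, 'faebfefffcc')
  16 → (1, 'fcbfddacbdfaebfefffcc')
  17 → (19, 'fcc')
  18 → (4, 'fddacbdfaebfefffcc')
  19 → (15, 'fefffcc')
  20 → (18, 'ffcc')
  21 → (17, 'fffcc')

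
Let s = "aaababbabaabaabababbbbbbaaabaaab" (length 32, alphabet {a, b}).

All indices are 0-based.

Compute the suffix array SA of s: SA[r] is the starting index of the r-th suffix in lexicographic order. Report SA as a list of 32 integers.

rank | idx | suffix
   0 |  28 | aaab
   1 |  24 | aaabaaab
   2 |   0 | aaababbabaabaabababbbbbbaaabaaab
   3 |  29 | aab
   4 |  25 | aabaaab
   5 |   9 | aabaabababbbbbbaaabaaab
   6 |  12 | aabababbbbbbaaabaaab
   7 |   1 | aababbabaabaabababbbbbbaaabaaab
   8 |  30 | ab
   9 |  26 | abaaab
  10 |   7 | abaabaabababbbbbbaaabaaab
  11 |  10 | abaabababbbbbbaaabaaab
  12 |  13 | abababbbbbbaaabaaab
  13 |   2 | ababbabaabaabababbbbbbaaabaaab
  14 |  15 | ababbbbbbaaabaaab
  15 |   4 | abbabaabaabababbbbbbaaabaaab
  16 |  17 | abbbbbbaaabaaab
  17 |  31 | b
  18 |  27 | baaab
  19 |  23 | baaabaaab
  20 |   8 | baabaabababbbbbbaaabaaab
  21 |  11 | baabababbbbbbaaabaaab
  22 |   6 | babaabaabababbbbbbaaabaaab
  23 |  14 | bababbbbbbaaabaaab
  24 |   3 | babbabaabaabababbbbbbaaabaaab
  25 |  16 | babbbbbbaaabaaab
  26 |  22 | bbaaabaaab
  27 |   5 | bbabaabaabababbbbbbaaabaaab
  28 |  21 | bbbaaabaaab
  29 |  20 | bbbbaaabaaab
  30 |  19 | bbbbbaaabaaab
  31 |  18 | bbbbbbaaabaaab

[28, 24, 0, 29, 25, 9, 12, 1, 30, 26, 7, 10, 13, 2, 15, 4, 17, 31, 27, 23, 8, 11, 6, 14, 3, 16, 22, 5, 21, 20, 19, 18]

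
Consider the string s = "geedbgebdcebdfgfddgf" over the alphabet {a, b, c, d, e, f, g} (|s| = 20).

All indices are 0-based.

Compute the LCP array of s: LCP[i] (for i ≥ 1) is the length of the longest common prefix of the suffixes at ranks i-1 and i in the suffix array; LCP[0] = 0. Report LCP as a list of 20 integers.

[0, 2, 1, 0, 0, 1, 1, 1, 1, 0, 3, 1, 1, 0, 1, 1, 0, 2, 1, 2]

sorted suffixes:
  #0 SA[0]=7  'bdcebdfgfddgf'
  #1 SA[1]=11  'bdfgfddgf'
  #2 SA[2]=4  'bgebdcebdfgfddgf'
  #3 SA[3]=9  'cebdfgfddgf'
  #4 SA[4]=3  'dbgebdcebdfgfddgf'
  #5 SA[5]=8  'dcebdfgfddgf'
  #6 SA[6]=16  'ddgf'
  #7 SA[7]=12  'dfgfddgf'
  #8 SA[8]=17  'dgf'
  #9 SA[9]=6  'ebdcebdfgfddgf'
  #10 SA[10]=10  'ebdfgfddgf'
  #11 SA[11]=2  'edbgebdcebdfgfddgf'
  #12 SA[12]=1  'eedbgebdcebdfgfddgf'
  #13 SA[13]=19  'f'
  #14 SA[14]=15  'fddgf'
  #15 SA[15]=13  'fgfddgf'
  #16 SA[16]=5  'gebdcebdfgfddgf'
  #17 SA[17]=0  'geedbgebdcebdfgfddgf'
  #18 SA[18]=18  'gf'
  #19 SA[19]=14  'gfddgf'

SA = [7, 11, 4, 9, 3, 8, 16, 12, 17, 6, 10, 2, 1, 19, 15, 13, 5, 0, 18, 14]
i: (SA[i-1],SA[i]) lcp shared
  1: (7,11) 2 'bd'
  2: (11,4) 1 'b'
  3: (4,9) 0 ''
  4: (9,3) 0 ''
  5: (3,8) 1 'd'
  6: (8,16) 1 'd'
  7: (16,12) 1 'd'
  8: (12,17) 1 'd'
  9: (17,6) 0 ''
  10: (6,10) 3 'ebd'
  11: (10,2) 1 'e'
  12: (2,1) 1 'e'
  13: (1,19) 0 ''
  14: (19,15) 1 'f'
  15: (15,13) 1 'f'
  16: (13,5) 0 ''
  17: (5,0) 2 'ge'
  18: (0,18) 1 'g'
  19: (18,14) 2 'gf'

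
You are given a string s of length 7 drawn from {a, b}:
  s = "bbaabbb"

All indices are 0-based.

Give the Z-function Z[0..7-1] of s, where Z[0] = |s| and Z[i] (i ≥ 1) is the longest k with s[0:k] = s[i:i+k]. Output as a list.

[7, 1, 0, 0, 2, 2, 1]

Z[0]=7
i=1: fresh scan; Z[1]=1 grow→box=[1,2)
i=2: fresh scan; Z[2]=0
i=3: fresh scan; Z[3]=0
i=4: fresh scan; Z[4]=2 grow→box=[4,6)
i=5: min(r-i=1, Z[1]=1)=1; Z[5]=2 grow→box=[5,7)
i=6: min(r-i=1, Z[1]=1)=1; Z[6]=1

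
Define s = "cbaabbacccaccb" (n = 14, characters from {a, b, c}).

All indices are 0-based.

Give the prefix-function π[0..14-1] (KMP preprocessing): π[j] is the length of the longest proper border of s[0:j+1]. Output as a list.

π[0] = 0
j=1 s[j]='b': π[1]=0 (border '')
j=2 s[j]='a': π[2]=0 (border '')
j=3 s[j]='a': π[3]=0 (border '')
j=4 s[j]='b': π[4]=0 (border '')
j=5 s[j]='b': π[5]=0 (border '')
j=6 s[j]='a': π[6]=0 (border '')
j=7 s[j]='c': π[7]=1 (border 'c')
j=8 s[j]='c': k: 1→0; π[8]=1 (border 'c')
j=9 s[j]='c': k: 1→0; π[9]=1 (border 'c')
j=10 s[j]='a': k: 1→0; π[10]=0 (border '')
j=11 s[j]='c': π[11]=1 (border 'c')
j=12 s[j]='c': k: 1→0; π[12]=1 (border 'c')
j=13 s[j]='b': π[13]=2 (border 'cb')

[0, 0, 0, 0, 0, 0, 0, 1, 1, 1, 0, 1, 1, 2]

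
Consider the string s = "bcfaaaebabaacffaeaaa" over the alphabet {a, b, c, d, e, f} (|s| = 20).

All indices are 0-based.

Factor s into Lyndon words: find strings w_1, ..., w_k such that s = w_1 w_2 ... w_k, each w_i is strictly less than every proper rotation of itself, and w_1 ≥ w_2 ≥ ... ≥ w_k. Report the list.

["bcf", "aaaebabaacffae", "a", "a", "a"]

emit factor 1: 'bcf' (i=0, period=3)
emit factor 2: 'aaaebabaacffae' (i=3, period=14)
emit factor 3: 'a' (i=17, period=1)
emit factor 4: 'a' (i=18, period=1)
emit factor 5: 'a' (i=19, period=1)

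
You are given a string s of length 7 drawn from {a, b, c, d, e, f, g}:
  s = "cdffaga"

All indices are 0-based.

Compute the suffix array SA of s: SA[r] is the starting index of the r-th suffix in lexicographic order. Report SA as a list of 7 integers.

rank→(start, suffix):
  0 → (6, 'a')
  1 → (4, 'aga')
  2 → (0, 'cdffaga')
  3 → (1, 'dffaga')
  4 → (3, 'faga')
  5 → (2, 'ffaga')
  6 → (5, 'ga')

[6, 4, 0, 1, 3, 2, 5]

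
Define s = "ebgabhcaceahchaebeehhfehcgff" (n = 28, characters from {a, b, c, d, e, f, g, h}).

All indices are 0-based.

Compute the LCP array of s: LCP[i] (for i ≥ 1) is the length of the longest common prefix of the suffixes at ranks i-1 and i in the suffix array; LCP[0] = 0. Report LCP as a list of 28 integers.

[0, 1, 1, 1, 0, 1, 1, 0, 1, 1, 1, 0, 1, 2, 1, 1, 2, 0, 1, 1, 0, 1, 0, 1, 2, 2, 1, 1]

rank | idx | suffix
   0 |   3 | abhcaceahchaebeehhfehcgff
   1 |   7 | aceahchaebeehhfehcgff
   2 |  14 | aebeehhfehcgff
   3 |  10 | ahchaebeehhfehcgff
   4 |  16 | beehhfehcgff
   5 |   1 | bgabhcaceahchaebeehhfehcgff
   6 |   4 | bhcaceahchaebeehhfehcgff
   7 |   6 | caceahchaebeehhfehcgff
   8 |   8 | ceahchaebeehhfehcgff
   9 |  24 | cgff
  10 |  12 | chaebeehhfehcgff
  11 |   9 | eahchaebeehhfehcgff
  12 |  15 | ebeehhfehcgff
  13 |   0 | ebgabhcaceahchaebeehhfehcgff
  14 |  17 | eehhfehcgff
  15 |  22 | ehcgff
  16 |  18 | ehhfehcgff
  17 |  27 | f
  18 |  21 | fehcgff
  19 |  26 | ff
  20 |   2 | gabhcaceahchaebeehhfehcgff
  21 |  25 | gff
  22 |  13 | haebeehhfehcgff
  23 |   5 | hcaceahchaebeehhfehcgff
  24 |  23 | hcgff
  25 |  11 | hchaebeehhfehcgff
  26 |  20 | hfehcgff
  27 |  19 | hhfehcgff

SA = [3, 7, 14, 10, 16, 1, 4, 6, 8, 24, 12, 9, 15, 0, 17, 22, 18, 27, 21, 26, 2, 25, 13, 5, 23, 11, 20, 19]
rank  pair      lcp
   1  s[3:],s[7:]  1  'a'
   2  s[7:],s[14:]  1  'a'
   3  s[14:],s[10:]  1  'a'
   4  s[10:],s[16:]  0  ''
   5  s[16:],s[1:]  1  'b'
   6  s[1:],s[4:]  1  'b'
   7  s[4:],s[6:]  0  ''
   8  s[6:],s[8:]  1  'c'
   9  s[8:],s[24:]  1  'c'
  10  s[24:],s[12:]  1  'c'
  11  s[12:],s[9:]  0  ''
  12  s[9:],s[15:]  1  'e'
  13  s[15:],s[0:]  2  'eb'
  14  s[0:],s[17:]  1  'e'
  15  s[17:],s[22:]  1  'e'
  16  s[22:],s[18:]  2  'eh'
  17  s[18:],s[27:]  0  ''
  18  s[27:],s[21:]  1  'f'
  19  s[21:],s[26:]  1  'f'
  20  s[26:],s[2:]  0  ''
  21  s[2:],s[25:]  1  'g'
  22  s[25:],s[13:]  0  ''
  23  s[13:],s[5:]  1  'h'
  24  s[5:],s[23:]  2  'hc'
  25  s[23:],s[11:]  2  'hc'
  26  s[11:],s[20:]  1  'h'
  27  s[20:],s[19:]  1  'h'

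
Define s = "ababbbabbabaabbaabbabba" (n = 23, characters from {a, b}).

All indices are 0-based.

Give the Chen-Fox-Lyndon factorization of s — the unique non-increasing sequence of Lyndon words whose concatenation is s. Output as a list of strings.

emit factor 1: 'ababbbabb' (i=0, period=9)
emit factor 2: 'ab' (i=9, period=2)
emit factor 3: 'aabbaabbabb' (i=11, period=11)
emit factor 4: 'a' (i=22, period=1)

["ababbbabb", "ab", "aabbaabbabb", "a"]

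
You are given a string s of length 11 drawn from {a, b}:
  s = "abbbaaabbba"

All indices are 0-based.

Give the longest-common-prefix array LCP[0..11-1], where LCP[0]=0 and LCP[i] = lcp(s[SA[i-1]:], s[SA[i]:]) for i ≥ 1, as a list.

sorted suffixes:
  #0 SA[0]=10  'a'
  #1 SA[1]=4  'aaabbba'
  #2 SA[2]=5  'aabbba'
  #3 SA[3]=6  'abbba'
  #4 SA[4]=0  'abbbaaabbba'
  #5 SA[5]=9  'ba'
  #6 SA[6]=3  'baaabbba'
  #7 SA[7]=8  'bba'
  #8 SA[8]=2  'bbaaabbba'
  #9 SA[9]=7  'bbba'
  #10 SA[10]=1  'bbbaaabbba'

SA = [10, 4, 5, 6, 0, 9, 3, 8, 2, 7, 1]
rank  pair      lcp
   1  s[10:],s[4:]  1  'a'
   2  s[4:],s[5:]  2  'aa'
   3  s[5:],s[6:]  1  'a'
   4  s[6:],s[0:]  5  'abbba'
   5  s[0:],s[9:]  0  ''
   6  s[9:],s[3:]  2  'ba'
   7  s[3:],s[8:]  1  'b'
   8  s[8:],s[2:]  3  'bba'
   9  s[2:],s[7:]  2  'bb'
  10  s[7:],s[1:]  4  'bbba'

[0, 1, 2, 1, 5, 0, 2, 1, 3, 2, 4]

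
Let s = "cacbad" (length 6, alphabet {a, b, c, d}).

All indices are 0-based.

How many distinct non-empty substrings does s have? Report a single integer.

rank→(start, suffix):
  0 → (1, 'acbad')
  1 → (4, 'ad')
  2 → (3, 'bad')
  3 → (0, 'cacbad')
  4 → (2, 'cbad')
  5 → (5, 'd')

SA = [1, 4, 3, 0, 2, 5]
i: (SA[i-1],SA[i]) lcp shared
  1: (1,4) 1 'a'
  2: (4,3) 0 ''
  3: (3,0) 0 ''
  4: (0,2) 1 'c'
  5: (2,5) 0 ''

n(n+1)/2 = 6·7/2 = 21
Σ LCP = 0 + 1 + 0 + 0 + 1 + 0 = 2
distinct = 21 − 2 = 19

19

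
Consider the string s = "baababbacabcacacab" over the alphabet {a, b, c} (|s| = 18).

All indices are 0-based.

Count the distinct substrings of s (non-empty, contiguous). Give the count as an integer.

140

rank | idx | suffix
   0 |   1 | aababbacabcacacab
   1 |  16 | ab
   2 |   2 | ababbacabcacacab
   3 |   4 | abbacabcacacab
   4 |   9 | abcacacab
   5 |  14 | acab
   6 |   7 | acabcacacab
   7 |  12 | acacab
   8 |  17 | b
   9 |   0 | baababbacabcacacab
  10 |   3 | babbacabcacacab
  11 |   6 | bacabcacacab
  12 |   5 | bbacabcacacab
  13 |  10 | bcacacab
  14 |  15 | cab
  15 |   8 | cabcacacab
  16 |  13 | cacab
  17 |  11 | cacacab

SA = [1, 16, 2, 4, 9, 14, 7, 12, 17, 0, 3, 6, 5, 10, 15, 8, 13, 11]
rank  pair      lcp
   1  s[1:],s[16:]  1  'a'
   2  s[16:],s[2:]  2  'ab'
   3  s[2:],s[4:]  2  'ab'
   4  s[4:],s[9:]  2  'ab'
   5  s[9:],s[14:]  1  'a'
   6  s[14:],s[7:]  4  'acab'
   7  s[7:],s[12:]  3  'aca'
   8  s[12:],s[17:]  0  ''
   9  s[17:],s[0:]  1  'b'
  10  s[0:],s[3:]  2  'ba'
  11  s[3:],s[6:]  2  'ba'
  12  s[6:],s[5:]  1  'b'
  13  s[5:],s[10:]  1  'b'
  14  s[10:],s[15:]  0  ''
  15  s[15:],s[8:]  3  'cab'
  16  s[8:],s[13:]  2  'ca'
  17  s[13:],s[11:]  4  'caca'

n(n+1)/2 = 18·19/2 = 171
Σ LCP = 0 + 1 + 2 + 2 + 2 + 1 + 4 + 3 + 0 + 1 + 2 + 2 + 1 + 1 + 0 + 3 + 2 + 4 = 31
distinct = 171 − 31 = 140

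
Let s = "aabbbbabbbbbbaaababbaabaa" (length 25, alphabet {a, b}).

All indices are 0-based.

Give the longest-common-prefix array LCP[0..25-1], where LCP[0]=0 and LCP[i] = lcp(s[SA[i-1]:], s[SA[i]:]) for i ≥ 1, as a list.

rank→(start, suffix):
  0 → (24, 'a')
  1 → (23, 'aa')
  2 → (13, 'aaababbaabaa')
  3 → (20, 'aabaa')
  4 → (14, 'aababbaabaa')
  5 → (0, 'aabbbbabbbbbbaaababbaabaa')
  6 → (21, 'abaa')
  7 → (15, 'ababbaabaa')
  8 → (17, 'abbaabaa')
  9 → (1, 'abbbbabbbbbbaaababbaabaa')
  10 → (6, 'abbbbbbaaababbaabaa')
  11 → (22, 'baa')
  12 → (12, 'baaababbaabaa')
  13 → (19, 'baabaa')
  14 → (16, 'babbaabaa')
  15 → (5, 'babbbbbbaaababbaabaa')
  16 → (11, 'bbaaababbaabaa')
  17 → (18, 'bbaabaa')
  18 → (4, 'bbabbbbbbaaababbaabaa')
  19 → (10, 'bbbaaababbaabaa')
  20 → (3, 'bbbabbbbbbaaababbaabaa')
  21 → (9, 'bbbbaaababbaabaa')
  22 → (2, 'bbbbabbbbbbaaababbaabaa')
  23 → (8, 'bbbbbaaababbaabaa')
  24 → (7, 'bbbbbbaaababbaabaa')

SA = [24, 23, 13, 20, 14, 0, 21, 15, 17, 1, 6, 22, 12, 19, 16, 5, 11, 18, 4, 10, 3, 9, 2, 8, 7]
[i] adj suffixes → lcp
  [1] 24/23 → 1 ('a')
  [2] 23/13 → 2 ('aa')
  [3] 13/20 → 2 ('aa')
  [4] 20/14 → 4 ('aaba')
  [5] 14/0 → 3 ('aab')
  [6] 0/21 → 1 ('a')
  [7] 21/15 → 3 ('aba')
  [8] 15/17 → 2 ('ab')
  [9] 17/1 → 3 ('abb')
  [10] 1/6 → 5 ('abbbb')
  [11] 6/22 → 0 ('')
  [12] 22/12 → 3 ('baa')
  [13] 12/19 → 3 ('baa')
  [14] 19/16 → 2 ('ba')
  [15] 16/5 → 4 ('babb')
  [16] 5/11 → 1 ('b')
  [17] 11/18 → 4 ('bbaa')
  [18] 18/4 → 3 ('bba')
  [19] 4/10 → 2 ('bb')
  [20] 10/3 → 4 ('bbba')
  [21] 3/9 → 3 ('bbb')
  [22] 9/2 → 5 ('bbbba')
  [23] 2/8 → 4 ('bbbb')
  [24] 8/7 → 5 ('bbbbb')

[0, 1, 2, 2, 4, 3, 1, 3, 2, 3, 5, 0, 3, 3, 2, 4, 1, 4, 3, 2, 4, 3, 5, 4, 5]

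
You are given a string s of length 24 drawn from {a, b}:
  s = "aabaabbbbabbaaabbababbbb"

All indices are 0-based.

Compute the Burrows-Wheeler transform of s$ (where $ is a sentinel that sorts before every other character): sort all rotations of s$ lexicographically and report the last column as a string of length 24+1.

rank  rotation                   last
    0  $aabaabbbbabbaaabbababbbb  b
    1  aaabbababbbb$aabaabbbbabb  b
    2  aabaabbbbabbaaabbababbbb$  $
    3  aabbababbbb$aabaabbbbabba  a
    4  aabbbbabbaaabbababbbb$aab  b
    5  abaabbbbabbaaabbababbbb$a  a
    6  ababbbb$aabaabbbbabbaaabb  b
    7  abbaaabbababbbb$aabaabbbb  b
    8  abbababbbb$aabaabbbbabbaa  a
    9  abbbb$aabaabbbbabbaaabbab  b
   10  abbbbabbaaabbababbbb$aaba  a
   11  b$aabaabbbbabbaaabbababbb  b
   12  baaabbababbbb$aabaabbbbab  b
   13  baabbbbabbaaabbababbbb$aa  a
   14  bababbbb$aabaabbbbabbaaab  b
   15  babbaaabbababbbb$aabaabbb  b
   16  babbbb$aabaabbbbabbaaabba  a
   17  bb$aabaabbbbabbaaabbababb  b
   18  bbaaabbababbbb$aabaabbbba  a
   19  bbababbbb$aabaabbbbabbaaa  a
   20  bbabbaaabbababbbb$aabaabb  b
   21  bbb$aabaabbbbabbaaabbabab  b
   22  bbbabbaaabbababbbb$aabaab  b
   23  bbbb$aabaabbbbabbaaabbaba  a
   24  bbbbabbaaabbababbbb$aabaa  a

bb$ababbababbabbabaabbbaa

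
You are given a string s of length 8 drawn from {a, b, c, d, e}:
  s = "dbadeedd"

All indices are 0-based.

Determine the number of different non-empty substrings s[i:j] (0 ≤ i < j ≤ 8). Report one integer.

sorted suffixes:
  #0 SA[0]=2  'adeedd'
  #1 SA[1]=1  'badeedd'
  #2 SA[2]=7  'd'
  #3 SA[3]=0  'dbadeedd'
  #4 SA[4]=6  'dd'
  #5 SA[5]=3  'deedd'
  #6 SA[6]=5  'edd'
  #7 SA[7]=4  'eedd'

SA = [2, 1, 7, 0, 6, 3, 5, 4]
i: (SA[i-1],SA[i]) lcp shared
  1: (2,1) 0 ''
  2: (1,7) 0 ''
  3: (7,0) 1 'd'
  4: (0,6) 1 'd'
  5: (6,3) 1 'd'
  6: (3,5) 0 ''
  7: (5,4) 1 'e'

n(n+1)/2 = 8·9/2 = 36
Σ LCP = 0 + 0 + 0 + 1 + 1 + 1 + 0 + 1 = 4
distinct = 36 − 4 = 32

32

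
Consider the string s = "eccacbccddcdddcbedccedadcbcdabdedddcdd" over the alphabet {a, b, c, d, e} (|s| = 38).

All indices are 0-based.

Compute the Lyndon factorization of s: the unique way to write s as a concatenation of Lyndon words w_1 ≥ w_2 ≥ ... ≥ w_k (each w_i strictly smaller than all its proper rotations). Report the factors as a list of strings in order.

["e", "c", "c", "acbccddcdddcbedccedadcbcd", "abdedddcdd"]

emit factor 1: 'e' (i=0, period=1)
emit factor 2: 'c' (i=1, period=1)
emit factor 3: 'c' (i=2, period=1)
emit factor 4: 'acbccddcdddcbedccedadcbcd' (i=3, period=25)
emit factor 5: 'abdedddcdd' (i=28, period=10)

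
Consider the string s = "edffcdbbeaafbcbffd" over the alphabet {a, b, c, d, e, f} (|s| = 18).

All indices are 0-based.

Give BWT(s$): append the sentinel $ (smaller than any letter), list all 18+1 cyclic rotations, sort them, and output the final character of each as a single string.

deadfbcbffceb$affdb

rank  rotation             last
    0  $edffcdbbeaafbcbffd  d
    1  aafbcbffd$edffcdbbe  e
    2  afbcbffd$edffcdbbea  a
    3  bbeaafbcbffd$edffcd  d
    4  bcbffd$edffcdbbeaaf  f
    5  beaafbcbffd$edffcdb  b
    6  bffd$edffcdbbeaafbc  c
    7  cbffd$edffcdbbeaafb  b
    8  cdbbeaafbcbffd$edff  f
    9  d$edffcdbbeaafbcbff  f
   10  dbbeaafbcbffd$edffc  c
   11  dffcdbbeaafbcbffd$e  e
   12  eaafbcbffd$edffcdbb  b
   13  edffcdbbeaafbcbffd$  $
   14  fbcbffd$edffcdbbeaa  a
   15  fcdbbeaafbcbffd$edf  f
   16  fd$edffcdbbeaafbcbf  f
   17  ffcdbbeaafbcbffd$ed  d
   18  ffd$edffcdbbeaafbcb  b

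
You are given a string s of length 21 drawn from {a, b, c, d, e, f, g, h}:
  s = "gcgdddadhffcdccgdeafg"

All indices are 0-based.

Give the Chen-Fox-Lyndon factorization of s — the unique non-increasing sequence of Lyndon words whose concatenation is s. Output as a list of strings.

emit factor 1: 'g' (i=0, period=1)
emit factor 2: 'cgddd' (i=1, period=5)
emit factor 3: 'adhffcdccgdeafg' (i=6, period=15)

["g", "cgddd", "adhffcdccgdeafg"]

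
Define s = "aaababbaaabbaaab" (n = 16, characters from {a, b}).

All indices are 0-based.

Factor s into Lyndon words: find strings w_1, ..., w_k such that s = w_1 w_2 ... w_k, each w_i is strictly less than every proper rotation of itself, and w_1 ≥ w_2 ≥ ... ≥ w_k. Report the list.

emit factor 1: 'aaababbaaabb' (i=0, period=12)
emit factor 2: 'aaab' (i=12, period=4)

["aaababbaaabb", "aaab"]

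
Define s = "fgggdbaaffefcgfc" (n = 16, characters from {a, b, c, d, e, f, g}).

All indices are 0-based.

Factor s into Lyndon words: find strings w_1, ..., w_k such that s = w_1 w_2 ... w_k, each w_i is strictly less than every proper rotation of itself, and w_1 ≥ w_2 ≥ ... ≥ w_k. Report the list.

emit factor 1: 'fggg' (i=0, period=4)
emit factor 2: 'd' (i=4, period=1)
emit factor 3: 'b' (i=5, period=1)
emit factor 4: 'aaffefcgfc' (i=6, period=10)

["fggg", "d", "b", "aaffefcgfc"]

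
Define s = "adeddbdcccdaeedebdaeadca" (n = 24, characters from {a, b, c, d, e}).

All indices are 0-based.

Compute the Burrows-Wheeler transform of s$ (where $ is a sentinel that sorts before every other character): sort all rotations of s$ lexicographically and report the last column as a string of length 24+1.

rank  rotation                   last
    0  $adeddbdcccdaeedebdaeadca  a
    1  a$adeddbdcccdaeedebdaeadc  c
    2  adca$adeddbdcccdaeedebdae  e
    3  adeddbdcccdaeedebdaeadca$  $
    4  aeadca$adeddbdcccdaeedebd  d
    5  aeedebdaeadca$adeddbdcccd  d
    6  bdaeadca$adeddbdcccdaeede  e
    7  bdcccdaeedebdaeadca$adedd  d
    8  ca$adeddbdcccdaeedebdaead  d
    9  cccdaeedebdaeadca$adeddbd  d
   10  ccdaeedebdaeadca$adeddbdc  c
   11  cdaeedebdaeadca$adeddbdcc  c
   12  daeadca$adeddbdcccdaeedeb  b
   13  daeedebdaeadca$adeddbdccc  c
   14  dbdcccdaeedebdaeadca$aded  d
   15  dca$adeddbdcccdaeedebdaea  a
   16  dcccdaeedebdaeadca$adeddb  b
   17  ddbdcccdaeedebdaeadca$ade  e
   18  debdaeadca$adeddbdcccdaee  e
   19  deddbdcccdaeedebdaeadca$a  a
   20  eadca$adeddbdcccdaeedebda  a
   21  ebdaeadca$adeddbdcccdaeed  d
   22  eddbdcccdaeedebdaeadca$ad  d
   23  edebdaeadca$adeddbdcccdae  e
   24  eedebdaeadca$adeddbdcccda  a

ace$ddedddccbcdabeeaaddea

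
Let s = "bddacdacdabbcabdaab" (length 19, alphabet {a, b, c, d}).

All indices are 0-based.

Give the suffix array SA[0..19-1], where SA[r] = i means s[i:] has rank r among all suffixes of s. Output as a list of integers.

[16, 17, 9, 13, 6, 3, 18, 10, 11, 14, 0, 12, 7, 4, 15, 8, 5, 2, 1]

rank | idx | suffix
   0 |  16 | aab
   1 |  17 | ab
   2 |   9 | abbcabdaab
   3 |  13 | abdaab
   4 |   6 | acdabbcabdaab
   5 |   3 | acdacdabbcabdaab
   6 |  18 | b
   7 |  10 | bbcabdaab
   8 |  11 | bcabdaab
   9 |  14 | bdaab
  10 |   0 | bddacdacdabbcabdaab
  11 |  12 | cabdaab
  12 |   7 | cdabbcabdaab
  13 |   4 | cdacdabbcabdaab
  14 |  15 | daab
  15 |   8 | dabbcabdaab
  16 |   5 | dacdabbcabdaab
  17 |   2 | dacdacdabbcabdaab
  18 |   1 | ddacdacdabbcabdaab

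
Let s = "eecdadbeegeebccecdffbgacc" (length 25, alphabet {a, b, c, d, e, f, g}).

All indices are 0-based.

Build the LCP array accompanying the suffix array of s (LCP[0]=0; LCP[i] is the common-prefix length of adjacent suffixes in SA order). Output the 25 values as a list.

sorted suffixes:
  #0 SA[0]=22  'acc'
  #1 SA[1]=4  'adbeegeebccecdffbgacc'
  #2 SA[2]=12  'bccecdffbgacc'
  #3 SA[3]=6  'beegeebccecdffbgacc'
  #4 SA[4]=20  'bgacc'
  #5 SA[5]=24  'c'
  #6 SA[6]=23  'cc'
  #7 SA[7]=13  'ccecdffbgacc'
  #8 SA[8]=2  'cdadbeegeebccecdffbgacc'
  #9 SA[9]=16  'cdffbgacc'
  #10 SA[10]=14  'cecdffbgacc'
  #11 SA[11]=3  'dadbeegeebccecdffbgacc'
  #12 SA[12]=5  'dbeegeebccecdffbgacc'
  #13 SA[13]=17  'dffbgacc'
  #14 SA[14]=11  'ebccecdffbgacc'
  #15 SA[15]=1  'ecdadbeegeebccecdffbgacc'
  #16 SA[16]=15  'ecdffbgacc'
  #17 SA[17]=10  'eebccecdffbgacc'
  #18 SA[18]=0  'eecdadbeegeebccecdffbgacc'
  #19 SA[19]=7  'eegeebccecdffbgacc'
  #20 SA[20]=8  'egeebccecdffbgacc'
  #21 SA[21]=19  'fbgacc'
  #22 SA[22]=18  'ffbgacc'
  #23 SA[23]=21  'gacc'
  #24 SA[24]=9  'geebccecdffbgacc'

SA = [22, 4, 12, 6, 20, 24, 23, 13, 2, 16, 14, 3, 5, 17, 11, 1, 15, 10, 0, 7, 8, 19, 18, 21, 9]
i: (SA[i-1],SA[i]) lcp shared
  1: (22,4) 1 'a'
  2: (4,12) 0 ''
  3: (12,6) 1 'b'
  4: (6,20) 1 'b'
  5: (20,24) 0 ''
  6: (24,23) 1 'c'
  7: (23,13) 2 'cc'
  8: (13,2) 1 'c'
  9: (2,16) 2 'cd'
  10: (16,14) 1 'c'
  11: (14,3) 0 ''
  12: (3,5) 1 'd'
  13: (5,17) 1 'd'
  14: (17,11) 0 ''
  15: (11,1) 1 'e'
  16: (1,15) 3 'ecd'
  17: (15,10) 1 'e'
  18: (10,0) 2 'ee'
  19: (0,7) 2 'ee'
  20: (7,8) 1 'e'
  21: (8,19) 0 ''
  22: (19,18) 1 'f'
  23: (18,21) 0 ''
  24: (21,9) 1 'g'

[0, 1, 0, 1, 1, 0, 1, 2, 1, 2, 1, 0, 1, 1, 0, 1, 3, 1, 2, 2, 1, 0, 1, 0, 1]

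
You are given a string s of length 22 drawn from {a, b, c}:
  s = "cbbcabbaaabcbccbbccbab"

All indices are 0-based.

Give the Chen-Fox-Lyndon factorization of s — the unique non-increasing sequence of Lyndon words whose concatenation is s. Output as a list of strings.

emit factor 1: 'c' (i=0, period=1)
emit factor 2: 'bbc' (i=1, period=3)
emit factor 3: 'abb' (i=4, period=3)
emit factor 4: 'aaabcbccbbccbab' (i=7, period=15)

["c", "bbc", "abb", "aaabcbccbbccbab"]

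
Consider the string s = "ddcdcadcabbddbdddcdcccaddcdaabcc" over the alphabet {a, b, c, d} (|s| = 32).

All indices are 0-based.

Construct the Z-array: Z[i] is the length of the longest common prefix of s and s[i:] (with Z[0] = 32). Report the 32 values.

Z[0]=32
i=1: fresh scan; Z[1]=1 extend→box=[1,2)
i=2: fresh scan; Z[2]=0
i=3: fresh scan; Z[3]=1 extend→box=[3,4)
i=4: fresh scan; Z[4]=0
i=5: fresh scan; Z[5]=0
i=6: fresh scan; Z[6]=1 extend→box=[6,7)
i=7: fresh scan; Z[7]=0
i=8: fresh scan; Z[8]=0
i=9: fresh scan; Z[9]=0
i=10: fresh scan; Z[10]=0
i=11: fresh scan; Z[11]=2 extend→box=[11,13)
i=12: min(r-i=1, Z[1]=1)=1; Z[12]=1
i=13: fresh scan; Z[13]=0
i=14: fresh scan; Z[14]=2 extend→box=[14,16)
i=15: min(r-i=1, Z[1]=1)=1; Z[15]=5 extend→box=[15,20)
i=16: min(r-i=4, Z[1]=1)=1; Z[16]=1
i=17: min(r-i=3, Z[2]=0)=0; Z[17]=0
i=18: min(r-i=2, Z[3]=1)=1; Z[18]=1
i=19: min(r-i=1, Z[4]=0)=0; Z[19]=0
i=20: fresh scan; Z[20]=0
i=21: fresh scan; Z[21]=0
i=22: fresh scan; Z[22]=0
i=23: fresh scan; Z[23]=4 extend→box=[23,27)
i=24: min(r-i=3, Z[1]=1)=1; Z[24]=1
i=25: min(r-i=2, Z[2]=0)=0; Z[25]=0
i=26: min(r-i=1, Z[3]=1)=1; Z[26]=1
i=27: fresh scan; Z[27]=0
i=28: fresh scan; Z[28]=0
i=29: fresh scan; Z[29]=0
i=30: fresh scan; Z[30]=0
i=31: fresh scan; Z[31]=0

[32, 1, 0, 1, 0, 0, 1, 0, 0, 0, 0, 2, 1, 0, 2, 5, 1, 0, 1, 0, 0, 0, 0, 4, 1, 0, 1, 0, 0, 0, 0, 0]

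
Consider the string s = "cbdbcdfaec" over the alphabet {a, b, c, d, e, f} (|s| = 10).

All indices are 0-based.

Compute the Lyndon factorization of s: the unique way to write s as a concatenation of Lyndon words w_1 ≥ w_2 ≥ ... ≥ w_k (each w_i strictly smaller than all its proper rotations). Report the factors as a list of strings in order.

["c", "bd", "bcdf", "aec"]

emit factor 1: 'c' (i=0, period=1)
emit factor 2: 'bd' (i=1, period=2)
emit factor 3: 'bcdf' (i=3, period=4)
emit factor 4: 'aec' (i=7, period=3)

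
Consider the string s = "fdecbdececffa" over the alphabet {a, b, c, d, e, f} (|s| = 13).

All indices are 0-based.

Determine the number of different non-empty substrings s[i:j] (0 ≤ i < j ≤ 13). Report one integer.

rank | idx | suffix
   0 |  12 | a
   1 |   4 | bdececffa
   2 |   3 | cbdececffa
   3 |   7 | cecffa
   4 |   9 | cffa
   5 |   1 | decbdececffa
   6 |   5 | dececffa
   7 |   2 | ecbdececffa
   8 |   6 | ececffa
   9 |   8 | ecffa
  10 |  11 | fa
  11 |   0 | fdecbdececffa
  12 |  10 | ffa

SA = [12, 4, 3, 7, 9, 1, 5, 2, 6, 8, 11, 0, 10]
i: (SA[i-1],SA[i]) lcp shared
  1: (12,4) 0 ''
  2: (4,3) 0 ''
  3: (3,7) 1 'c'
  4: (7,9) 1 'c'
  5: (9,1) 0 ''
  6: (1,5) 3 'dec'
  7: (5,2) 0 ''
  8: (2,6) 2 'ec'
  9: (6,8) 2 'ec'
  10: (8,11) 0 ''
  11: (11,0) 1 'f'
  12: (0,10) 1 'f'

n(n+1)/2 = 13·14/2 = 91
Σ LCP = 0 + 0 + 0 + 1 + 1 + 0 + 3 + 0 + 2 + 2 + 0 + 1 + 1 = 11
distinct = 91 − 11 = 80

80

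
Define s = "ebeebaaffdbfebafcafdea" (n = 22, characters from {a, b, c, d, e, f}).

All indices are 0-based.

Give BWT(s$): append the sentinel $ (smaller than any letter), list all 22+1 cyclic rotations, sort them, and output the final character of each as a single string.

aebbcaeeedfffdef$bafaba

rank  rotation                 last
    0  $ebeebaaffdbfebafcafdea  a
    1  a$ebeebaaffdbfebafcafde  e
    2  aaffdbfebafcafdea$ebeeb  b
    3  afcafdea$ebeebaaffdbfeb  b
    4  afdea$ebeebaaffdbfebafc  c
    5  affdbfebafcafdea$ebeeba  a
    6  baaffdbfebafcafdea$ebee  e
    7  bafcafdea$ebeebaaffdbfe  e
    8  beebaaffdbfebafcafdea$e  e
    9  bfebafcafdea$ebeebaaffd  d
   10  cafdea$ebeebaaffdbfebaf  f
   11  dbfebafcafdea$ebeebaaff  f
   12  dea$ebeebaaffdbfebafcaf  f
   13  ea$ebeebaaffdbfebafcafd  d
   14  ebaaffdbfebafcafdea$ebe  e
   15  ebafcafdea$ebeebaaffdbf  f
   16  ebeebaaffdbfebafcafdea$  $
   17  eebaaffdbfebafcafdea$eb  b
   18  fcafdea$ebeebaaffdbfeba  a
   19  fdbfebafcafdea$ebeebaaf  f
   20  fdea$ebeebaaffdbfebafca  a
   21  febafcafdea$ebeebaaffdb  b
   22  ffdbfebafcafdea$ebeebaa  a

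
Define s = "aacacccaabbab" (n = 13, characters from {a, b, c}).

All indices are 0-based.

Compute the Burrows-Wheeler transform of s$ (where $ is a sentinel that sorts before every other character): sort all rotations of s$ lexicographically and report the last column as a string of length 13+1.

rank  rotation        last
    0  $aacacccaabbab  b
    1  aabbab$aacaccc  c
    2  aacacccaabbab$  $
    3  ab$aacacccaabb  b
    4  abbab$aacaccca  a
    5  acacccaabbab$a  a
    6  acccaabbab$aac  c
    7  b$aacacccaabba  a
    8  bab$aacacccaab  b
    9  bbab$aacacccaa  a
   10  caabbab$aacacc  c
   11  cacccaabbab$aa  a
   12  ccaabbab$aacac  c
   13  cccaabbab$aaca  a

bc$baacabacaca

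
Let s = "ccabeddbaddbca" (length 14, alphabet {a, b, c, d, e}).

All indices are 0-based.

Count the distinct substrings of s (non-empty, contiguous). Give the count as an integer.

rank→(start, suffix):
  0 → (13, 'a')
  1 → (2, 'abeddbaddbca')
  2 → (8, 'addbca')
  3 → (7, 'baddbca')
  4 → (11, 'bca')
  5 → (3, 'beddbaddbca')
  6 → (12, 'ca')
  7 → (1, 'cabeddbaddbca')
  8 → (0, 'ccabeddbaddbca')
  9 → (6, 'dbaddbca')
  10 → (10, 'dbca')
  11 → (5, 'ddbaddbca')
  12 → (9, 'ddbca')
  13 → (4, 'eddbaddbca')

SA = [13, 2, 8, 7, 11, 3, 12, 1, 0, 6, 10, 5, 9, 4]
[i] adj suffixes → lcp
  [1] 13/2 → 1 ('a')
  [2] 2/8 → 1 ('a')
  [3] 8/7 → 0 ('')
  [4] 7/11 → 1 ('b')
  [5] 11/3 → 1 ('b')
  [6] 3/12 → 0 ('')
  [7] 12/1 → 2 ('ca')
  [8] 1/0 → 1 ('c')
  [9] 0/6 → 0 ('')
  [10] 6/10 → 2 ('db')
  [11] 10/5 → 1 ('d')
  [12] 5/9 → 3 ('ddb')
  [13] 9/4 → 0 ('')

n(n+1)/2 = 14·15/2 = 105
Σ LCP = 0 + 1 + 1 + 0 + 1 + 1 + 0 + 2 + 1 + 0 + 2 + 1 + 3 + 0 = 13
distinct = 105 − 13 = 92

92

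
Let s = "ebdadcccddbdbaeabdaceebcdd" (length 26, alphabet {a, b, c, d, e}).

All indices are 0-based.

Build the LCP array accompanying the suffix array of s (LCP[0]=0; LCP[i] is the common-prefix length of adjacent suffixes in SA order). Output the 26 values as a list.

rank→(start, suffix):
  0 → (15, 'abdaceebcdd')
  1 → (18, 'aceebcdd')
  2 → (3, 'adcccddbdbaeabdaceebcdd')
  3 → (13, 'aeabdaceebcdd')
  4 → (12, 'baeabdaceebcdd')
  5 → (22, 'bcdd')
  6 → (16, 'bdaceebcdd')
  7 → (1, 'bdadcccddbdbaeabdaceebcdd')
  8 → (10, 'bdbaeabdaceebcdd')
  9 → (5, 'cccddbdbaeabdaceebcdd')
  10 → (6, 'ccddbdbaeabdaceebcdd')
  11 → (23, 'cdd')
  12 → (7, 'cddbdbaeabdaceebcdd')
  13 → (19, 'ceebcdd')
  14 → (25, 'd')
  15 → (17, 'daceebcdd')
  16 → (2, 'dadcccddbdbaeabdaceebcdd')
  17 → (11, 'dbaeabdaceebcdd')
  18 → (9, 'dbdbaeabdaceebcdd')
  19 → (4, 'dcccddbdbaeabdaceebcdd')
  20 → (24, 'dd')
  21 → (8, 'ddbdbaeabdaceebcdd')
  22 → (14, 'eabdaceebcdd')
  23 → (21, 'ebcdd')
  24 → (0, 'ebdadcccddbdbaeabdaceebcdd')
  25 → (20, 'eebcdd')

SA = [15, 18, 3, 13, 12, 22, 16, 1, 10, 5, 6, 23, 7, 19, 25, 17, 2, 11, 9, 4, 24, 8, 14, 21, 0, 20]
i: (SA[i-1],SA[i]) lcp shared
  1: (15,18) 1 'a'
  2: (18,3) 1 'a'
  3: (3,13) 1 'a'
  4: (13,12) 0 ''
  5: (12,22) 1 'b'
  6: (22,16) 1 'b'
  7: (16,1) 3 'bda'
  8: (1,10) 2 'bd'
  9: (10,5) 0 ''
  10: (5,6) 2 'cc'
  11: (6,23) 1 'c'
  12: (23,7) 3 'cdd'
  13: (7,19) 1 'c'
  14: (19,25) 0 ''
  15: (25,17) 1 'd'
  16: (17,2) 2 'da'
  17: (2,11) 1 'd'
  18: (11,9) 2 'db'
  19: (9,4) 1 'd'
  20: (4,24) 1 'd'
  21: (24,8) 2 'dd'
  22: (8,14) 0 ''
  23: (14,21) 1 'e'
  24: (21,0) 2 'eb'
  25: (0,20) 1 'e'

[0, 1, 1, 1, 0, 1, 1, 3, 2, 0, 2, 1, 3, 1, 0, 1, 2, 1, 2, 1, 1, 2, 0, 1, 2, 1]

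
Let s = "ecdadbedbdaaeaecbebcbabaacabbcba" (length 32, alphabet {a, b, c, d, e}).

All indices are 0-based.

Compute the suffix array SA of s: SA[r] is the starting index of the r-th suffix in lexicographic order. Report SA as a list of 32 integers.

[31, 23, 10, 21, 26, 24, 3, 11, 13, 30, 22, 20, 27, 28, 18, 8, 16, 5, 25, 29, 19, 15, 1, 9, 2, 7, 4, 12, 17, 14, 0, 6]

rank | idx | suffix
   0 |  31 | a
   1 |  23 | aacabbcba
   2 |  10 | aaeaecbebcbabaacabbcba
   3 |  21 | abaacabbcba
   4 |  26 | abbcba
   5 |  24 | acabbcba
   6 |   3 | adbedbdaaeaecbebcbabaacabbcba
   7 |  11 | aeaecbebcbabaacabbcba
   8 |  13 | aecbebcbabaacabbcba
   9 |  30 | ba
  10 |  22 | baacabbcba
  11 |  20 | babaacabbcba
  12 |  27 | bbcba
  13 |  28 | bcba
  14 |  18 | bcbabaacabbcba
  15 |   8 | bdaaeaecbebcbabaacabbcba
  16 |  16 | bebcbabaacabbcba
  17 |   5 | bedbdaaeaecbebcbabaacabbcba
  18 |  25 | cabbcba
  19 |  29 | cba
  20 |  19 | cbabaacabbcba
  21 |  15 | cbebcbabaacabbcba
  22 |   1 | cdadbedbdaaeaecbebcbabaacabbcba
  23 |   9 | daaeaecbebcbabaacabbcba
  24 |   2 | dadbedbdaaeaecbebcbabaacabbcba
  25 |   7 | dbdaaeaecbebcbabaacabbcba
  26 |   4 | dbedbdaaeaecbebcbabaacabbcba
  27 |  12 | eaecbebcbabaacabbcba
  28 |  17 | ebcbabaacabbcba
  29 |  14 | ecbebcbabaacabbcba
  30 |   0 | ecdadbedbdaaeaecbebcbabaacabbcba
  31 |   6 | edbdaaeaecbebcbabaacabbcba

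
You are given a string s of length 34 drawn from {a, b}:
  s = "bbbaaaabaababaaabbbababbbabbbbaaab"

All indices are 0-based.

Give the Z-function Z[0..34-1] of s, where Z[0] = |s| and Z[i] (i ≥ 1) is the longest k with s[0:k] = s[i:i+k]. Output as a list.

Z[0]=34
i=1: fresh scan; Z[1]=2 scan→box=[1,3)
i=2: min(r-i=1, Z[1]=2)=1; Z[2]=1
i=3: fresh scan; Z[3]=0
i=4: fresh scan; Z[4]=0
i=5: fresh scan; Z[5]=0
i=6: fresh scan; Z[6]=0
i=7: fresh scan; Z[7]=1 scan→box=[7,8)
i=8: fresh scan; Z[8]=0
i=9: fresh scan; Z[9]=0
i=10: fresh scan; Z[10]=1 scan→box=[10,11)
i=11: fresh scan; Z[11]=0
i=12: fresh scan; Z[12]=1 scan→box=[12,13)
i=13: fresh scan; Z[13]=0
i=14: fresh scan; Z[14]=0
i=15: fresh scan; Z[15]=0
i=16: fresh scan; Z[16]=4 scan→box=[16,20)
i=17: min(r-i=3, Z[1]=2)=2; Z[17]=2
i=18: min(r-i=2, Z[2]=1)=1; Z[18]=1
i=19: min(r-i=1, Z[3]=0)=0; Z[19]=0
i=20: fresh scan; Z[20]=1 scan→box=[20,21)
i=21: fresh scan; Z[21]=0
i=22: fresh scan; Z[22]=4 scan→box=[22,26)
i=23: min(r-i=3, Z[1]=2)=2; Z[23]=2
i=24: min(r-i=2, Z[2]=1)=1; Z[24]=1
i=25: min(r-i=1, Z[3]=0)=0; Z[25]=0
i=26: fresh scan; Z[26]=3 scan→box=[26,29)
i=27: min(r-i=2, Z[1]=2)=2; Z[27]=6 scan→box=[27,33)
i=28: min(r-i=5, Z[1]=2)=2; Z[28]=2
i=29: min(r-i=4, Z[2]=1)=1; Z[29]=1
i=30: min(r-i=3, Z[3]=0)=0; Z[30]=0
i=31: min(r-i=2, Z[4]=0)=0; Z[31]=0
i=32: min(r-i=1, Z[5]=0)=0; Z[32]=0
i=33: fresh scan; Z[33]=1 scan→box=[33,34)

[34, 2, 1, 0, 0, 0, 0, 1, 0, 0, 1, 0, 1, 0, 0, 0, 4, 2, 1, 0, 1, 0, 4, 2, 1, 0, 3, 6, 2, 1, 0, 0, 0, 1]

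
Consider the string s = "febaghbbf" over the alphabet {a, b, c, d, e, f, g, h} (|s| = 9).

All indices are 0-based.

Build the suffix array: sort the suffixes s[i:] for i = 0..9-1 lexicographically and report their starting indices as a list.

[3, 2, 6, 7, 1, 8, 0, 4, 5]

rank | idx | suffix
   0 |   3 | aghbbf
   1 |   2 | baghbbf
   2 |   6 | bbf
   3 |   7 | bf
   4 |   1 | ebaghbbf
   5 |   8 | f
   6 |   0 | febaghbbf
   7 |   4 | ghbbf
   8 |   5 | hbbf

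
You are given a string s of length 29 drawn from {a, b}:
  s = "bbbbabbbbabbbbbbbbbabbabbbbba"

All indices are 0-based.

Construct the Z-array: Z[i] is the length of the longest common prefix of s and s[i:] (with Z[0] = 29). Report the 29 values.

Z[0]=29
i=1: i≥r, start 0; Z[1]=3 scan→box=[1,4)
i=2: min(r-i=2, Z[1]=3)=2; Z[2]=2
i=3: min(r-i=1, Z[2]=2)=1; Z[3]=1
i=4: i≥r, start 0; Z[4]=0
i=5: i≥r, start 0; Z[5]=9 scan→box=[5,14)
i=6: min(r-i=8, Z[1]=3)=3; Z[6]=3
i=7: min(r-i=7, Z[2]=2)=2; Z[7]=2
i=8: min(r-i=6, Z[3]=1)=1; Z[8]=1
i=9: min(r-i=5, Z[4]=0)=0; Z[9]=0
i=10: min(r-i=4, Z[5]=9)=4; Z[10]=4
i=11: min(r-i=3, Z[6]=3)=3; Z[11]=4 scan→box=[11,15)
i=12: min(r-i=3, Z[1]=3)=3; Z[12]=4 scan→box=[12,16)
i=13: min(r-i=3, Z[1]=3)=3; Z[13]=4 scan→box=[13,17)
i=14: min(r-i=3, Z[1]=3)=3; Z[14]=4 scan→box=[14,18)
i=15: min(r-i=3, Z[1]=3)=3; Z[15]=7 scan→box=[15,22)
i=16: min(r-i=6, Z[1]=3)=3; Z[16]=3
i=17: min(r-i=5, Z[2]=2)=2; Z[17]=2
i=18: min(r-i=4, Z[3]=1)=1; Z[18]=1
i=19: min(r-i=3, Z[4]=0)=0; Z[19]=0
i=20: min(r-i=2, Z[5]=9)=2; Z[20]=2
i=21: min(r-i=1, Z[6]=3)=1; Z[21]=1
i=22: i≥r, start 0; Z[22]=0
i=23: i≥r, start 0; Z[23]=4 scan→box=[23,27)
i=24: min(r-i=3, Z[1]=3)=3; Z[24]=5 scan→box=[24,29)
i=25: min(r-i=4, Z[1]=3)=3; Z[25]=3
i=26: min(r-i=3, Z[2]=2)=2; Z[26]=2
i=27: min(r-i=2, Z[3]=1)=1; Z[27]=1
i=28: min(r-i=1, Z[4]=0)=0; Z[28]=0

[29, 3, 2, 1, 0, 9, 3, 2, 1, 0, 4, 4, 4, 4, 4, 7, 3, 2, 1, 0, 2, 1, 0, 4, 5, 3, 2, 1, 0]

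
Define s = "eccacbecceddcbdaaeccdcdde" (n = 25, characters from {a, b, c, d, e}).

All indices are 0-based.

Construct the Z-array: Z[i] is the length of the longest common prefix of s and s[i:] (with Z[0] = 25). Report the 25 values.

Z[0]=25
i=1: fresh scan; Z[1]=0
i=2: fresh scan; Z[2]=0
i=3: fresh scan; Z[3]=0
i=4: fresh scan; Z[4]=0
i=5: fresh scan; Z[5]=0
i=6: fresh scan; Z[6]=3 scan→box=[6,9)
i=7: min(r-i=2, Z[1]=0)=0; Z[7]=0
i=8: min(r-i=1, Z[2]=0)=0; Z[8]=0
i=9: fresh scan; Z[9]=1 scan→box=[9,10)
i=10: fresh scan; Z[10]=0
i=11: fresh scan; Z[11]=0
i=12: fresh scan; Z[12]=0
i=13: fresh scan; Z[13]=0
i=14: fresh scan; Z[14]=0
i=15: fresh scan; Z[15]=0
i=16: fresh scan; Z[16]=0
i=17: fresh scan; Z[17]=3 scan→box=[17,20)
i=18: min(r-i=2, Z[1]=0)=0; Z[18]=0
i=19: min(r-i=1, Z[2]=0)=0; Z[19]=0
i=20: fresh scan; Z[20]=0
i=21: fresh scan; Z[21]=0
i=22: fresh scan; Z[22]=0
i=23: fresh scan; Z[23]=0
i=24: fresh scan; Z[24]=1 scan→box=[24,25)

[25, 0, 0, 0, 0, 0, 3, 0, 0, 1, 0, 0, 0, 0, 0, 0, 0, 3, 0, 0, 0, 0, 0, 0, 1]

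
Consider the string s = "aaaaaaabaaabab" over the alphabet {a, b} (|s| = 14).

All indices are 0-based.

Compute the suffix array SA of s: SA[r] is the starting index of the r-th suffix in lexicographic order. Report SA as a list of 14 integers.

rank | idx | suffix
   0 |   0 | aaaaaaabaaabab
   1 |   1 | aaaaaabaaabab
   2 |   2 | aaaaabaaabab
   3 |   3 | aaaabaaabab
   4 |   4 | aaabaaabab
   5 |   8 | aaabab
   6 |   5 | aabaaabab
   7 |   9 | aabab
   8 |  12 | ab
   9 |   6 | abaaabab
  10 |  10 | abab
  11 |  13 | b
  12 |   7 | baaabab
  13 |  11 | bab

[0, 1, 2, 3, 4, 8, 5, 9, 12, 6, 10, 13, 7, 11]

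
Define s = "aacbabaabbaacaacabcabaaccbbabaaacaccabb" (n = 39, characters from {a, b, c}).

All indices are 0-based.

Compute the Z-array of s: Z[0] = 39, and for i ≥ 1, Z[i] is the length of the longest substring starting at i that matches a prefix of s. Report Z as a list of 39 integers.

[39, 1, 0, 0, 1, 0, 2, 1, 0, 0, 3, 1, 0, 3, 1, 0, 1, 0, 0, 1, 0, 3, 1, 0, 0, 0, 0, 1, 0, 2, 3, 1, 0, 1, 0, 0, 1, 0, 0]

Z[0]=39
i=1: fresh scan; Z[1]=1 grow→box=[1,2)
i=2: fresh scan; Z[2]=0
i=3: fresh scan; Z[3]=0
i=4: fresh scan; Z[4]=1 grow→box=[4,5)
i=5: fresh scan; Z[5]=0
i=6: fresh scan; Z[6]=2 grow→box=[6,8)
i=7: min(r-i=1, Z[1]=1)=1; Z[7]=1
i=8: fresh scan; Z[8]=0
i=9: fresh scan; Z[9]=0
i=10: fresh scan; Z[10]=3 grow→box=[10,13)
i=11: min(r-i=2, Z[1]=1)=1; Z[11]=1
i=12: min(r-i=1, Z[2]=0)=0; Z[12]=0
i=13: fresh scan; Z[13]=3 grow→box=[13,16)
i=14: min(r-i=2, Z[1]=1)=1; Z[14]=1
i=15: min(r-i=1, Z[2]=0)=0; Z[15]=0
i=16: fresh scan; Z[16]=1 grow→box=[16,17)
i=17: fresh scan; Z[17]=0
i=18: fresh scan; Z[18]=0
i=19: fresh scan; Z[19]=1 grow→box=[19,20)
i=20: fresh scan; Z[20]=0
i=21: fresh scan; Z[21]=3 grow→box=[21,24)
i=22: min(r-i=2, Z[1]=1)=1; Z[22]=1
i=23: min(r-i=1, Z[2]=0)=0; Z[23]=0
i=24: fresh scan; Z[24]=0
i=25: fresh scan; Z[25]=0
i=26: fresh scan; Z[26]=0
i=27: fresh scan; Z[27]=1 grow→box=[27,28)
i=28: fresh scan; Z[28]=0
i=29: fresh scan; Z[29]=2 grow→box=[29,31)
i=30: min(r-i=1, Z[1]=1)=1; Z[30]=3 grow→box=[30,33)
i=31: min(r-i=2, Z[1]=1)=1; Z[31]=1
i=32: min(r-i=1, Z[2]=0)=0; Z[32]=0
i=33: fresh scan; Z[33]=1 grow→box=[33,34)
i=34: fresh scan; Z[34]=0
i=35: fresh scan; Z[35]=0
i=36: fresh scan; Z[36]=1 grow→box=[36,37)
i=37: fresh scan; Z[37]=0
i=38: fresh scan; Z[38]=0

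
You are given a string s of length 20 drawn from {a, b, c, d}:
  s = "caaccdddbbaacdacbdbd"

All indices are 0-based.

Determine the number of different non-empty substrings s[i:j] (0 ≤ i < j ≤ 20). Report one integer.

186

rank→(start, suffix):
  0 → (1, 'aaccdddbbaacdacbdbd')
  1 → (10, 'aacdacbdbd')
  2 → (14, 'acbdbd')
  3 → (2, 'accdddbbaacdacbdbd')
  4 → (11, 'acdacbdbd')
  5 → (9, 'baacdacbdbd')
  6 → (8, 'bbaacdacbdbd')
  7 → (18, 'bd')
  8 → (16, 'bdbd')
  9 → (0, 'caaccdddbbaacdacbdbd')
  10 → (15, 'cbdbd')
  11 → (3, 'ccdddbbaacdacbdbd')
  12 → (12, 'cdacbdbd')
  13 → (4, 'cdddbbaacdacbdbd')
  14 → (19, 'd')
  15 → (13, 'dacbdbd')
  16 → (7, 'dbbaacdacbdbd')
  17 → (17, 'dbd')
  18 → (6, 'ddbbaacdacbdbd')
  19 → (5, 'dddbbaacdacbdbd')

SA = [1, 10, 14, 2, 11, 9, 8, 18, 16, 0, 15, 3, 12, 4, 19, 13, 7, 17, 6, 5]
i: (SA[i-1],SA[i]) lcp shared
  1: (1,10) 3 'aac'
  2: (10,14) 1 'a'
  3: (14,2) 2 'ac'
  4: (2,11) 2 'ac'
  5: (11,9) 0 ''
  6: (9,8) 1 'b'
  7: (8,18) 1 'b'
  8: (18,16) 2 'bd'
  9: (16,0) 0 ''
  10: (0,15) 1 'c'
  11: (15,3) 1 'c'
  12: (3,12) 1 'c'
  13: (12,4) 2 'cd'
  14: (4,19) 0 ''
  15: (19,13) 1 'd'
  16: (13,7) 1 'd'
  17: (7,17) 2 'db'
  18: (17,6) 1 'd'
  19: (6,5) 2 'dd'

n(n+1)/2 = 20·21/2 = 210
Σ LCP = 0 + 3 + 1 + 2 + 2 + 0 + 1 + 1 + 2 + 0 + 1 + 1 + 1 + 2 + 0 + 1 + 1 + 2 + 1 + 2 = 24
distinct = 210 − 24 = 186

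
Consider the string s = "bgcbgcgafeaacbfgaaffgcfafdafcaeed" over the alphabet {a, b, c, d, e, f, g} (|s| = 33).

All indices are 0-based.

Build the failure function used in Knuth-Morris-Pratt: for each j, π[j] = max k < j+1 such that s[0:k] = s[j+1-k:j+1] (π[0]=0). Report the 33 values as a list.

π[0] = 0
j=1 s[j]='g': π[1]=0 (border '')
j=2 s[j]='c': π[2]=0 (border '')
j=3 s[j]='b': π[3]=1 (border 'b')
j=4 s[j]='g': π[4]=2 (border 'bg')
j=5 s[j]='c': π[5]=3 (border 'bgc')
j=6 s[j]='g': k: 3→0; π[6]=0 (border '')
j=7 s[j]='a': π[7]=0 (border '')
j=8 s[j]='f': π[8]=0 (border '')
j=9 s[j]='e': π[9]=0 (border '')
j=10 s[j]='a': π[10]=0 (border '')
j=11 s[j]='a': π[11]=0 (border '')
j=12 s[j]='c': π[12]=0 (border '')
j=13 s[j]='b': π[13]=1 (border 'b')
j=14 s[j]='f': k: 1→0; π[14]=0 (border '')
j=15 s[j]='g': π[15]=0 (border '')
j=16 s[j]='a': π[16]=0 (border '')
j=17 s[j]='a': π[17]=0 (border '')
j=18 s[j]='f': π[18]=0 (border '')
j=19 s[j]='f': π[19]=0 (border '')
j=20 s[j]='g': π[20]=0 (border '')
j=21 s[j]='c': π[21]=0 (border '')
j=22 s[j]='f': π[22]=0 (border '')
j=23 s[j]='a': π[23]=0 (border '')
j=24 s[j]='f': π[24]=0 (border '')
j=25 s[j]='d': π[25]=0 (border '')
j=26 s[j]='a': π[26]=0 (border '')
j=27 s[j]='f': π[27]=0 (border '')
j=28 s[j]='c': π[28]=0 (border '')
j=29 s[j]='a': π[29]=0 (border '')
j=30 s[j]='e': π[30]=0 (border '')
j=31 s[j]='e': π[31]=0 (border '')
j=32 s[j]='d': π[32]=0 (border '')

[0, 0, 0, 1, 2, 3, 0, 0, 0, 0, 0, 0, 0, 1, 0, 0, 0, 0, 0, 0, 0, 0, 0, 0, 0, 0, 0, 0, 0, 0, 0, 0, 0]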